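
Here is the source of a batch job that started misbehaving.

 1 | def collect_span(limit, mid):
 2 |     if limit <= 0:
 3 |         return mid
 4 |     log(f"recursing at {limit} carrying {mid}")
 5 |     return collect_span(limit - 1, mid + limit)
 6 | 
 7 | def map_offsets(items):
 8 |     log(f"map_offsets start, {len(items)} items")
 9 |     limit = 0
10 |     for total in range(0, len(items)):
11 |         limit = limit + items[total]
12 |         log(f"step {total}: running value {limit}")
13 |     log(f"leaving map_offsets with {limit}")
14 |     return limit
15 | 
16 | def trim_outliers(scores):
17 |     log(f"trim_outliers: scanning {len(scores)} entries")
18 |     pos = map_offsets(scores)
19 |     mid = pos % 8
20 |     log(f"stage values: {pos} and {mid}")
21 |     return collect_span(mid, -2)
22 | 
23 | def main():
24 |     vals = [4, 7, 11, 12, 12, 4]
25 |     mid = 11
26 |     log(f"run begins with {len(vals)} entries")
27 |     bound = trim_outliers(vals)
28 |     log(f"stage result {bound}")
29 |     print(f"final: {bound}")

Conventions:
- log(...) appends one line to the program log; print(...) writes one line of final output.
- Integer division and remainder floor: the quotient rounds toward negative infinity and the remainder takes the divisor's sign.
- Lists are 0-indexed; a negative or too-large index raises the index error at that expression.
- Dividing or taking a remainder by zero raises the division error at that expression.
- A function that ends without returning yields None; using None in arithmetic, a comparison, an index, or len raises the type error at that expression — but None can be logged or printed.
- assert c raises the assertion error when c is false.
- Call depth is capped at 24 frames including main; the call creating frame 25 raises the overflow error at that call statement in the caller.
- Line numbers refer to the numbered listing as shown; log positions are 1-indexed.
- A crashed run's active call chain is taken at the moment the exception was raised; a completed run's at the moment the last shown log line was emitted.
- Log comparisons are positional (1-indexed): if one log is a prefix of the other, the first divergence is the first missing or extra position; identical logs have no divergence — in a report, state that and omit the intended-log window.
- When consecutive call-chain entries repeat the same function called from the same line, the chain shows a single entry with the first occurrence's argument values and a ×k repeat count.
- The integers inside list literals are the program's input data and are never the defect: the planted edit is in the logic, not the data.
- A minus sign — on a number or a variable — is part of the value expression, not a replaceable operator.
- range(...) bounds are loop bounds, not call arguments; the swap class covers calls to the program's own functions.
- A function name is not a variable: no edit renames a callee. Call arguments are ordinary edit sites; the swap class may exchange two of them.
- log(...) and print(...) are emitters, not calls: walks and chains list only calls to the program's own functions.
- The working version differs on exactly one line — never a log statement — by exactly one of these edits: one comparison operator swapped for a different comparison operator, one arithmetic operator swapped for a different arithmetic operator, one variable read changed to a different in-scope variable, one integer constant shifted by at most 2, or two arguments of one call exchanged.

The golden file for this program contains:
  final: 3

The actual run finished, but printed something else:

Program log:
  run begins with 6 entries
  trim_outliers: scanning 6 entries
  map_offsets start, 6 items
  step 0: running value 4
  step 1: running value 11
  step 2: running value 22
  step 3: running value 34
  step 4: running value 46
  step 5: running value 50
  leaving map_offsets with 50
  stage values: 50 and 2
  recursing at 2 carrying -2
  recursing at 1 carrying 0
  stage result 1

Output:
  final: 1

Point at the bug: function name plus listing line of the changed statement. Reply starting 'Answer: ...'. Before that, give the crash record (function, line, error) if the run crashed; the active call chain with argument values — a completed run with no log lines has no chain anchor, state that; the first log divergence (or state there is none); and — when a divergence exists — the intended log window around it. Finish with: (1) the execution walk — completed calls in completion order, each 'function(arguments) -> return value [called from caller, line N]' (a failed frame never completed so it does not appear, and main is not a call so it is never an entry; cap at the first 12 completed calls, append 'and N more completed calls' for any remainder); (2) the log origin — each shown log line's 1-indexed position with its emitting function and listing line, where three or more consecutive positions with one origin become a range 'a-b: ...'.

Answer: the defect is in trim_outliers at line 21.
Core observation: The log first diverges at position 12: the faulty run prints 'recursing at 2 carrying -2' where the working version prints 'recursing at 2 carrying 0'.
Call chain: main.
First divergence: at position 12 the run shows 'recursing at 2 carrying -2' where the working version logs 'recursing at 2 carrying 0'.
Intended log window:
  10: leaving map_offsets with 50
  11: stage values: 50 and 2
  12: recursing at 2 carrying 0
  13: recursing at 1 carrying 2
Execution walk:
  map_offsets([4, 7, 11, 12, 12, 4]) -> 50  [called from trim_outliers, line 18]
  collect_span(0, 1) -> 1  [called from collect_span, line 5]
  collect_span(1, 0) -> 1  [called from collect_span, line 5]
  collect_span(2, -2) -> 1  [called from trim_outliers, line 21]
  trim_outliers([4, 7, 11, 12, 12, 4]) -> 1  [called from main, line 27]
Log origins:
  1 — main, line 26
  2 — trim_outliers, line 17
  3 — map_offsets, line 8
  4-9 — map_offsets, line 12
  10 — map_offsets, line 13
  11 — trim_outliers, line 20
  12 — collect_span, line 4
  13 — collect_span, line 4
  14 — main, line 28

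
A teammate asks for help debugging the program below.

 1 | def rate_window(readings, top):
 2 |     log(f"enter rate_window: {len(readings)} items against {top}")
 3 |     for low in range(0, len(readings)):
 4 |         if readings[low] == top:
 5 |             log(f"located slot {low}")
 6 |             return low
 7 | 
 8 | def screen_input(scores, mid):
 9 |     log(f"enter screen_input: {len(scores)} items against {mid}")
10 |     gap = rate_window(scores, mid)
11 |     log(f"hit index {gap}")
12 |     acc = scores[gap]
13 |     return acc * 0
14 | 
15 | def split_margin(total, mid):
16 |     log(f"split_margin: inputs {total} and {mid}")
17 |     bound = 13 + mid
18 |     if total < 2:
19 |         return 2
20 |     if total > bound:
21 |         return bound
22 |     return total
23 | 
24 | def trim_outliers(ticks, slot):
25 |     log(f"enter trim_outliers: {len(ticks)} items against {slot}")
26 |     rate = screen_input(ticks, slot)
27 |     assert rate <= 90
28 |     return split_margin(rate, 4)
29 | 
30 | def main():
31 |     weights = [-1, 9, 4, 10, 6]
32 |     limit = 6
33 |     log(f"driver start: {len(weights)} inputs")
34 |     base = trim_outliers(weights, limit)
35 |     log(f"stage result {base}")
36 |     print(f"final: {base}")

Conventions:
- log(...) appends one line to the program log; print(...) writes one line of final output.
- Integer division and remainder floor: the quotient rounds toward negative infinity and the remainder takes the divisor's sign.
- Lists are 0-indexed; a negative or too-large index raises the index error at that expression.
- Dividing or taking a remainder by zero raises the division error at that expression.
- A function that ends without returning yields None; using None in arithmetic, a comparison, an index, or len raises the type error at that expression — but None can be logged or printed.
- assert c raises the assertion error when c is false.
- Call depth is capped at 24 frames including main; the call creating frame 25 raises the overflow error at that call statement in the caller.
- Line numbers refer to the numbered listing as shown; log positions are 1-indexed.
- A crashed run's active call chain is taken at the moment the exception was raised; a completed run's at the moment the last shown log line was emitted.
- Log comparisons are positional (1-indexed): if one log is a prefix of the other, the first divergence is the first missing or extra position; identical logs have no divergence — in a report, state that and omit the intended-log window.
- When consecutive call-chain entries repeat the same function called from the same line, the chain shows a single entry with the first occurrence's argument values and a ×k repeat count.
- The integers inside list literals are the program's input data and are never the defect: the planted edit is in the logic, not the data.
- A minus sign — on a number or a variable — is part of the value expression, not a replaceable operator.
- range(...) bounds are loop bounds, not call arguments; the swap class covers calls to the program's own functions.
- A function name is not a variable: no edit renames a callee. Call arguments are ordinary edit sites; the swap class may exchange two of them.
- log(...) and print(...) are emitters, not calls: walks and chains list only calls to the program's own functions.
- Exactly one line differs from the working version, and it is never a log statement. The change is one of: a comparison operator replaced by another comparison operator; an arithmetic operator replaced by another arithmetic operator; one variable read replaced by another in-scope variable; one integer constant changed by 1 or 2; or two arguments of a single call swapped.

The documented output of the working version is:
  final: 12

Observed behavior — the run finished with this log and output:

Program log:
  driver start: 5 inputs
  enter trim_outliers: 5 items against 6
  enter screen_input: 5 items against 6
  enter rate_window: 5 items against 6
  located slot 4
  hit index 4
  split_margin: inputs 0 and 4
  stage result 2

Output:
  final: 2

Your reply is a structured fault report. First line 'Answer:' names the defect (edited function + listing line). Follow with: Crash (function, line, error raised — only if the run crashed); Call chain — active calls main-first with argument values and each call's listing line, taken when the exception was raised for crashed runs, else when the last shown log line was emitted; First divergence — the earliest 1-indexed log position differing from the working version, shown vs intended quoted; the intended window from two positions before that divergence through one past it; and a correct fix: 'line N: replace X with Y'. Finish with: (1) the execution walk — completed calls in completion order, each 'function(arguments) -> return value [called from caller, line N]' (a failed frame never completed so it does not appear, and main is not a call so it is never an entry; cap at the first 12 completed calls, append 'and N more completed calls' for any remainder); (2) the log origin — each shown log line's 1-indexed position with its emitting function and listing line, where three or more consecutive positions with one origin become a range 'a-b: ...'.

Answer: the defect is in screen_input at line 13.
The tell: The log first diverges at position 7: the faulty run prints 'split_margin: inputs 0 and 4' where the working version prints 'split_margin: inputs 12 and 4'.
Call chain: main.
First divergence: at position 7 the run shows 'split_margin: inputs 0 and 4' where the working version logs 'split_margin: inputs 12 and 4'.
Intended log window:
  5: located slot 4
  6: hit index 4
  7: split_margin: inputs 12 and 4
  8: stage result 12
Execution walk:
  rate_window([-1, 9, 4, 10, 6], 6) -> 4  [called from screen_input, line 10]
  screen_input([-1, 9, 4, 10, 6], 6) -> 0  [called from trim_outliers, line 26]
  split_margin(0, 4) -> 2  [called from trim_outliers, line 28]
  trim_outliers([-1, 9, 4, 10, 6], 6) -> 2  [called from main, line 34]
Log origins:
  1 — main, line 33
  2 — trim_outliers, line 25
  3 — screen_input, line 9
  4 — rate_window, line 2
  5 — rate_window, line 5
  6 — screen_input, line 11
  7 — split_margin, line 16
  8 — main, line 35
A correct fix: line 13: replace `0` with `2`.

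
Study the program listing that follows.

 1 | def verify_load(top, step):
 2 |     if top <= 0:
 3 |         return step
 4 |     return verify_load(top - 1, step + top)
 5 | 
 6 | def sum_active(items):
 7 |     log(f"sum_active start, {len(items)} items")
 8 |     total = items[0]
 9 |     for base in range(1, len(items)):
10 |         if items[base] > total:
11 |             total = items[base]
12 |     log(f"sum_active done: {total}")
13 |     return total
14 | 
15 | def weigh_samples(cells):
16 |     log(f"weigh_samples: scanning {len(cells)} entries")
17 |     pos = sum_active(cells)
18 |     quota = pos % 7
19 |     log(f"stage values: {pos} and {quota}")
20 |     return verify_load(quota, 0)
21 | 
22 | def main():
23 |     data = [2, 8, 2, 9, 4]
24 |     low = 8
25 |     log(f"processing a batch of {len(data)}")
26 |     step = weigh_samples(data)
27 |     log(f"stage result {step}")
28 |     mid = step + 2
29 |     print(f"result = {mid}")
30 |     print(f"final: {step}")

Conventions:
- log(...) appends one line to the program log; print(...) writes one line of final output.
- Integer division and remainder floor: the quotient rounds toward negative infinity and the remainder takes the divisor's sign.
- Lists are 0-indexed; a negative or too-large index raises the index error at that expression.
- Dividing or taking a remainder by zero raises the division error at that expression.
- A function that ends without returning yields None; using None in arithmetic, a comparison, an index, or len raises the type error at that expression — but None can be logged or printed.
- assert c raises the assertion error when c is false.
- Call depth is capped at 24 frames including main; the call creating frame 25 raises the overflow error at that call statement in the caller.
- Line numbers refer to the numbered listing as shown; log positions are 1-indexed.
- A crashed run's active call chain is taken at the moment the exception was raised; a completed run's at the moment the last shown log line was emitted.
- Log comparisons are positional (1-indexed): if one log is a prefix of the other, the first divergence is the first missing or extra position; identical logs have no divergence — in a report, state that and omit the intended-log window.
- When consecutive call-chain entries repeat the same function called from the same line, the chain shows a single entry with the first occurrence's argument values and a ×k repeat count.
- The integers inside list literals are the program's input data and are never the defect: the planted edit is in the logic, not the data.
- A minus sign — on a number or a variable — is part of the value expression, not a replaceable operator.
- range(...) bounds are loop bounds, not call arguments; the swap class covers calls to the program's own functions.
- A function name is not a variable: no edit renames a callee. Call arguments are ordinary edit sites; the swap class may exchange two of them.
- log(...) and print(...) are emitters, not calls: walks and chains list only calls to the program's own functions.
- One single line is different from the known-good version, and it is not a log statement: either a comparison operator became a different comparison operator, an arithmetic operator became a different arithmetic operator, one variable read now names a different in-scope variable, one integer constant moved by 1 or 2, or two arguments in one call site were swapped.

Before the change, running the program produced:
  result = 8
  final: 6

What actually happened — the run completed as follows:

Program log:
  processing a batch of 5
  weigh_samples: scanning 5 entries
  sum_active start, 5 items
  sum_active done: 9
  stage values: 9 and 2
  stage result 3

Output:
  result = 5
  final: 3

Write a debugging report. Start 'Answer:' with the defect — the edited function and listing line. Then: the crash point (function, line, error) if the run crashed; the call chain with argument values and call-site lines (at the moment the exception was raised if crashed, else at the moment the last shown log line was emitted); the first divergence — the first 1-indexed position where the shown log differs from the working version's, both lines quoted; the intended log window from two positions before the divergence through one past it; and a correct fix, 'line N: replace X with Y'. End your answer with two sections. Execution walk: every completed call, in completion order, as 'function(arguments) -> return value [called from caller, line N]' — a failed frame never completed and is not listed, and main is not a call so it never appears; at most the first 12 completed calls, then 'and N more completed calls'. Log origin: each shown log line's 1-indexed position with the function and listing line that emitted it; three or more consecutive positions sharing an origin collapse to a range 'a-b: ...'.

Answer: the defect is in weigh_samples at line 18.
The tell: Everything matches until log position 5, which reads 'stage values: 9 and 2' in place of 'stage values: 9 and 3'.
Call chain: main.
First divergence: position 5 — shown 'stage values: 9 and 2', intended 'stage values: 9 and 3'.
Intended log window:
  3: sum_active start, 5 items
  4: sum_active done: 9
  5: stage values: 9 and 3
  6: stage result 6
Execution walk:
  sum_active([2, 8, 2, 9, 4]) -> 9  [called from weigh_samples, line 17]
  verify_load(0, 3) -> 3  [called from verify_load, line 4]
  verify_load(1, 2) -> 3  [called from verify_load, line 4]
  verify_load(2, 0) -> 3  [called from weigh_samples, line 20]
  weigh_samples([2, 8, 2, 9, 4]) -> 3  [called from main, line 26]
Log line origins:
  1 — main, line 25
  2 — weigh_samples, line 16
  3 — sum_active, line 7
  4 — sum_active, line 12
  5 — weigh_samples, line 19
  6 — main, line 27
A correct fix: line 18: replace `7` with `6`.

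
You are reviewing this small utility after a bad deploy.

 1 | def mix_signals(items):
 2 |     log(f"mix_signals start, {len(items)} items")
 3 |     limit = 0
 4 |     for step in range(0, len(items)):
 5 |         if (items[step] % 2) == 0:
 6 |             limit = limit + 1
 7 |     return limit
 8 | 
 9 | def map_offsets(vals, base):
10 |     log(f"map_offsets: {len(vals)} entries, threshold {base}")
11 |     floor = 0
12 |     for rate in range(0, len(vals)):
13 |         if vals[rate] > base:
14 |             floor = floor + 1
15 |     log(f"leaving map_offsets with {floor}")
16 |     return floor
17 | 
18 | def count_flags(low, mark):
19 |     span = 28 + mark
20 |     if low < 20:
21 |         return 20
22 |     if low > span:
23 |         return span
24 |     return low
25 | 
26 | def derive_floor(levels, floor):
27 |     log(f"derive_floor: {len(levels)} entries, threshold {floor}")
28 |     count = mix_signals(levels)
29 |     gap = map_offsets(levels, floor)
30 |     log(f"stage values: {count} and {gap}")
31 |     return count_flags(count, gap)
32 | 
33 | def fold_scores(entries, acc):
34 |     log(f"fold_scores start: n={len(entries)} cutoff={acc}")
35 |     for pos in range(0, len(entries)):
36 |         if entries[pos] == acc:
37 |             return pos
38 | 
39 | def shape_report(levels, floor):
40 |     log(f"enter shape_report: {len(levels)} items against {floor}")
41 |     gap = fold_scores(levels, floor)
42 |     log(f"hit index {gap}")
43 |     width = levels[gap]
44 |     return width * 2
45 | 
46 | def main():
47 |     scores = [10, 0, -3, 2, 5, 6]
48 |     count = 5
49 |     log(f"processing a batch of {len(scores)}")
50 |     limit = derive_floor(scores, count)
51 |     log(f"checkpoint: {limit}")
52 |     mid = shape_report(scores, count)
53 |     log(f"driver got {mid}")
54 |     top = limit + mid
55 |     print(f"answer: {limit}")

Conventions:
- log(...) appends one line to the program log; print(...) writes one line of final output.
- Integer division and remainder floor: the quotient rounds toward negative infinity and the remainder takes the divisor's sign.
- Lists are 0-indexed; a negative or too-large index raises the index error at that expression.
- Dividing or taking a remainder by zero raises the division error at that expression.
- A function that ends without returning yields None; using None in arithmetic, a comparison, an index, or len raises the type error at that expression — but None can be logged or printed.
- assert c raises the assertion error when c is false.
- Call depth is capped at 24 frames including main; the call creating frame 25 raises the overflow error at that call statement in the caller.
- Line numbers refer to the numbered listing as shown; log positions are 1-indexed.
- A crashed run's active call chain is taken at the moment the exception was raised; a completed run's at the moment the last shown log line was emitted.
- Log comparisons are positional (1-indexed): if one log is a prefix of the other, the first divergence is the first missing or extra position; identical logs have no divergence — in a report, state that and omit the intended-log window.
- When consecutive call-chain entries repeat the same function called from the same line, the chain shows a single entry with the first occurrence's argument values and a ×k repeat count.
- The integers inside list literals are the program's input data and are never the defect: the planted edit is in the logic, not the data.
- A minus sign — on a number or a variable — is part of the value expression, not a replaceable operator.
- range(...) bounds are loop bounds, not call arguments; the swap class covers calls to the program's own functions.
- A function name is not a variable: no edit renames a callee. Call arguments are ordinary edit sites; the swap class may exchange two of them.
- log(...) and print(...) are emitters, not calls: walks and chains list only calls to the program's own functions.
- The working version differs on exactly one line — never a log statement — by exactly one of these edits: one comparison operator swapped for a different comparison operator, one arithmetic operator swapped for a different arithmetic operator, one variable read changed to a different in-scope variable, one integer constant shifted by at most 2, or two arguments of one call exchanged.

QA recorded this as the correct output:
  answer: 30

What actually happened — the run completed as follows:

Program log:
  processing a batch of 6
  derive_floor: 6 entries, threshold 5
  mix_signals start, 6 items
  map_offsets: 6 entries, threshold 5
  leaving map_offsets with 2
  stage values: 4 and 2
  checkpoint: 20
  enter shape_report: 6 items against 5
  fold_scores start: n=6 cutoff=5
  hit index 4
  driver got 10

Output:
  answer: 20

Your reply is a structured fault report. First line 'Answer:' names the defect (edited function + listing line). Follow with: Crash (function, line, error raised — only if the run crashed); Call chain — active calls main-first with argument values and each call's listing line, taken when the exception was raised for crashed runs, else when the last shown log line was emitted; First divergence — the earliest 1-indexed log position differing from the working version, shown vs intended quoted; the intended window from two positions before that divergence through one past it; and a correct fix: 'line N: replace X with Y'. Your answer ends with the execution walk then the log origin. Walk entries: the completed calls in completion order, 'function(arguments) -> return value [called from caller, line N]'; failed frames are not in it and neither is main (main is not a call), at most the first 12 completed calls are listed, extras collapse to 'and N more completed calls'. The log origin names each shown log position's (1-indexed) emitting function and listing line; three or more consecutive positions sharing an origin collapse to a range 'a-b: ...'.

Answer: the defect is in main at line 55.
Key observation: Every logged value matches the working version; the printed result is what differs.
Call chain: main.
First divergence: none — the logs agree in full.
Execution walk:
  mix_signals([10, 0, -3, 2, 5, 6]) -> 4  [called from derive_floor, line 28]
  map_offsets([10, 0, -3, 2, 5, 6], 5) -> 2  [called from derive_floor, line 29]
  count_flags(4, 2) -> 20  [called from derive_floor, line 31]
  derive_floor([10, 0, -3, 2, 5, 6], 5) -> 20  [called from main, line 50]
  fold_scores([10, 0, -3, 2, 5, 6], 5) -> 4  [called from shape_report, line 41]
  shape_report([10, 0, -3, 2, 5, 6], 5) -> 10  [called from main, line 52]
Origin of each log line:
  1 — main, line 49
  2 — derive_floor, line 27
  3 — mix_signals, line 2
  4 — map_offsets, line 10
  5 — map_offsets, line 15
  6 — derive_floor, line 30
  7 — main, line 51
  8 — shape_report, line 40
  9 — fold_scores, line 34
  10 — shape_report, line 42
  11 — main, line 53
A correct fix: line 55: replace `limit` with `top`.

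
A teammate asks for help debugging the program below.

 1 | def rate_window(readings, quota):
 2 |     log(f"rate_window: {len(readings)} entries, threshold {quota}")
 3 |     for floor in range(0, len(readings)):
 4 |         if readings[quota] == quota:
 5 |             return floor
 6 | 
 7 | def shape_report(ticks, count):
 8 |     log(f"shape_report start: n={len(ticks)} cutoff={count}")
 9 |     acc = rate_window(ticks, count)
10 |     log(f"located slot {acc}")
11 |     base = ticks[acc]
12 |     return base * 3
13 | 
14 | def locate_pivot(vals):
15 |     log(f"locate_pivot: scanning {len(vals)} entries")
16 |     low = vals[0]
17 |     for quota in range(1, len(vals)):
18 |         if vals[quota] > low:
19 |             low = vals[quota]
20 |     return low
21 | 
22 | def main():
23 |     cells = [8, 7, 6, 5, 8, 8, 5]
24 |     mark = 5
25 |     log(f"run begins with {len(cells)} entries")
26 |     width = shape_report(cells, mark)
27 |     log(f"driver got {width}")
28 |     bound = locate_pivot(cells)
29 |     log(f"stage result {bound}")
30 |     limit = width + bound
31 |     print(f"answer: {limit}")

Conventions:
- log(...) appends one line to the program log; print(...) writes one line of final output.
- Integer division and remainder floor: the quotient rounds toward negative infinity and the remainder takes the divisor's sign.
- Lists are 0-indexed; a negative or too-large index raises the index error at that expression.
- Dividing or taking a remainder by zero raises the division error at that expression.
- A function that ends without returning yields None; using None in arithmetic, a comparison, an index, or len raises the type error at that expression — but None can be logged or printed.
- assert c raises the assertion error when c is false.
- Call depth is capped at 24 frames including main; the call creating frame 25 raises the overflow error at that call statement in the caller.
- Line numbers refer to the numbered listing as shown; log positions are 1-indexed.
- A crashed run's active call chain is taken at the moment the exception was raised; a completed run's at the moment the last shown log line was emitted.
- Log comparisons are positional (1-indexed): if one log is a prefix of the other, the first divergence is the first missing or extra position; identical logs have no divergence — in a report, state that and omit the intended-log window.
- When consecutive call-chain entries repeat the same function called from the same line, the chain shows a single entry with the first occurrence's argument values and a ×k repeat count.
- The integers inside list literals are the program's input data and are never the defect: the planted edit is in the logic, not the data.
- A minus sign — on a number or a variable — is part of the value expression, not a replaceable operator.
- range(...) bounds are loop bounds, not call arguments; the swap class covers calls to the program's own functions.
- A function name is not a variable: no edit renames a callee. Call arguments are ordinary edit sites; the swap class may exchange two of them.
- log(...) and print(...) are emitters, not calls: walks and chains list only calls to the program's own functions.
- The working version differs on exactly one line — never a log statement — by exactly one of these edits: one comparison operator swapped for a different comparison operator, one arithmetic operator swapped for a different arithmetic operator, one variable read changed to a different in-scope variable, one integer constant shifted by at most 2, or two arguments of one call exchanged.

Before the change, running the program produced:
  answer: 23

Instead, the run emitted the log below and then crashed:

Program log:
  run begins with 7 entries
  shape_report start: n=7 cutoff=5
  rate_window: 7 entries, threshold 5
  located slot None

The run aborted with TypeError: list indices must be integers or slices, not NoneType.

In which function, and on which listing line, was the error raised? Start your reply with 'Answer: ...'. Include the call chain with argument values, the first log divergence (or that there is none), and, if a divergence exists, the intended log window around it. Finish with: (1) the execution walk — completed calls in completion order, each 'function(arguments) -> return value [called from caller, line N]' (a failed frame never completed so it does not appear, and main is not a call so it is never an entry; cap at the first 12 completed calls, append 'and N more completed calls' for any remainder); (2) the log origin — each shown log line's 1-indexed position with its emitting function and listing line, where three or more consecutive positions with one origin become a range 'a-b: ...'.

Answer: the error was raised in shape_report, line 11.
Core observation: Log line 4 is where behavior first shows: 'located slot None' appears instead of 'located slot 3'.
Call chain: main -> shape_report([8, 7, 6, 5, 8, 8, 5], 5) (called at line 26).
First divergence: position 4; shown 'located slot None' vs intended 'located slot 3'.
Intended log window:
  2: shape_report start: n=7 cutoff=5
  3: rate_window: 7 entries, threshold 5
  4: located slot 3
  5: driver got 15
Execution walk:
  rate_window([8, 7, 6, 5, 8, 8, 5], 5) -> None  [called from shape_report, line 9]
Log line origins:
  1: from main, line 25
  2: from shape_report, line 8
  3: from rate_window, line 2
  4: from shape_report, line 10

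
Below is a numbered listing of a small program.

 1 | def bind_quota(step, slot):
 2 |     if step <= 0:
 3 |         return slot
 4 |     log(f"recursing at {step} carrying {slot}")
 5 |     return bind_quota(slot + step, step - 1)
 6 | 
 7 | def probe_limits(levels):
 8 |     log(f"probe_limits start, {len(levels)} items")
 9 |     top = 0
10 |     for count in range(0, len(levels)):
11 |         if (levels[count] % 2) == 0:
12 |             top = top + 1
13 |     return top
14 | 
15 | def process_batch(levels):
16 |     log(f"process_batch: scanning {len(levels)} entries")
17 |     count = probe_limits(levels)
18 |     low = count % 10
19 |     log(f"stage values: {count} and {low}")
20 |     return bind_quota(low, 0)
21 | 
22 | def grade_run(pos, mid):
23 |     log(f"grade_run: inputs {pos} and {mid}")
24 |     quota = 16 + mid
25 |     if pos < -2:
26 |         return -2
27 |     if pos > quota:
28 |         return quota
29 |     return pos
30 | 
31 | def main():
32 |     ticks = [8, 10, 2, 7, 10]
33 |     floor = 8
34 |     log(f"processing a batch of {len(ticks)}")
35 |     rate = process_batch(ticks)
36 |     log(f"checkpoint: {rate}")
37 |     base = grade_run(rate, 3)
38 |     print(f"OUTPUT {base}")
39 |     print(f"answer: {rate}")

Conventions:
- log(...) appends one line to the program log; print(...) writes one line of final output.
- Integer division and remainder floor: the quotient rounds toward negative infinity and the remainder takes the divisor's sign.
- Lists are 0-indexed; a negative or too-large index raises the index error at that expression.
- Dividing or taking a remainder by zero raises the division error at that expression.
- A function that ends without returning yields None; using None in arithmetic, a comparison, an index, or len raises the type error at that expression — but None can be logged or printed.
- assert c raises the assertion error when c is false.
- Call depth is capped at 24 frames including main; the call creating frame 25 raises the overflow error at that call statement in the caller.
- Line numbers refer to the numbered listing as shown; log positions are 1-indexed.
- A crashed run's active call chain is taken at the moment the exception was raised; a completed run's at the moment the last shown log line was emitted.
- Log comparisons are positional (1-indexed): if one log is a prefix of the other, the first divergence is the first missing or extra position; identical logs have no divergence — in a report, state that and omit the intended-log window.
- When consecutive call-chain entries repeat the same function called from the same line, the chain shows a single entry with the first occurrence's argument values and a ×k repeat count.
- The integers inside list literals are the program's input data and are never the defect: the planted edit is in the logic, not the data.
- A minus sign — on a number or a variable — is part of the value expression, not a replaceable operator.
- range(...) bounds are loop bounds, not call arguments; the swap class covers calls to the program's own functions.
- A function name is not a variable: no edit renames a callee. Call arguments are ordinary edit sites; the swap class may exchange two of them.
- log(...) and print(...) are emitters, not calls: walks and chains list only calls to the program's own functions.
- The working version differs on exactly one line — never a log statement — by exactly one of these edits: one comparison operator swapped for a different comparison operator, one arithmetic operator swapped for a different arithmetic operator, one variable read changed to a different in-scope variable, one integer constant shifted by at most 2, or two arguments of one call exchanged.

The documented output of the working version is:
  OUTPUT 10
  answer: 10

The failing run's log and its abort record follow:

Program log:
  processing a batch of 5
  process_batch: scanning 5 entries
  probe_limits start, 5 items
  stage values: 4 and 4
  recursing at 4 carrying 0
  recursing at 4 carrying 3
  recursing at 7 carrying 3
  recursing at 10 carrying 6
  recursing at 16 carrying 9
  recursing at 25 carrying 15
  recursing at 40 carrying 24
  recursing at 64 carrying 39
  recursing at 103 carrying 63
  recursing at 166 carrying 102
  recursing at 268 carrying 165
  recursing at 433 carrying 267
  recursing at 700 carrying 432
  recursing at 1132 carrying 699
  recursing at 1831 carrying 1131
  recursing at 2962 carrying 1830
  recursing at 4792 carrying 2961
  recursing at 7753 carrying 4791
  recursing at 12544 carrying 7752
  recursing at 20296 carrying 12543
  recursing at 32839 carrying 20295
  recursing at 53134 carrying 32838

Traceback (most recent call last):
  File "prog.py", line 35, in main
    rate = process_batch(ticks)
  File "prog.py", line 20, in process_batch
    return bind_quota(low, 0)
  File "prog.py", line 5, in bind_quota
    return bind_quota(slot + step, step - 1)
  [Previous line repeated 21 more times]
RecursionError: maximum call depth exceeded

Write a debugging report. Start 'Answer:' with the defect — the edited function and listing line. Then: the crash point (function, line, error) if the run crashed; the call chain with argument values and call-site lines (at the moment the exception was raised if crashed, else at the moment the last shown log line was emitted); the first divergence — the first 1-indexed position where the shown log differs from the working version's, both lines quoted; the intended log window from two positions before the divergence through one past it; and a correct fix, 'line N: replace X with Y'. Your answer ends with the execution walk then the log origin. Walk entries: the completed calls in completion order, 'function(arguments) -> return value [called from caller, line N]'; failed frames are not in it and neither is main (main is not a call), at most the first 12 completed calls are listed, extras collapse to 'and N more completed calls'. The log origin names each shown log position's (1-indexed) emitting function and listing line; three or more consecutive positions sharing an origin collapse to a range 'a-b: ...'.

Answer: the defect is in bind_quota at line 5.
Key fact: At log position 6 the runs split — shown 'recursing at 4 carrying 3', but the working version logs 'recursing at 3 carrying 4'.
Crash: bind_quota, line 5, RecursionError.
Call chain: main -> process_batch([8, 10, 2, 7, 10]) (called at line 35) -> bind_quota(4, 0) (called at line 20) -> bind_quota(4, 3) (called at line 5) ×21.
First divergence: position 6 — shown 'recursing at 4 carrying 3', intended 'recursing at 3 carrying 4'.
Intended log window:
  4: stage values: 4 and 4
  5: recursing at 4 carrying 0
  6: recursing at 3 carrying 4
  7: recursing at 2 carrying 7
Execution walk:
  probe_limits([8, 10, 2, 7, 10]) -> 4  [called from process_batch, line 17]
Log origin:
  1: emitted by main (line 34)
  2: emitted by process_batch (line 16)
  3: emitted by probe_limits (line 8)
  4: emitted by process_batch (line 19)
  5-26: emitted by bind_quota (line 4)
A correct fix: line 5: replace `bind_quota(slot + step, step - 1)` with `bind_quota(step - 1, slot + step)`.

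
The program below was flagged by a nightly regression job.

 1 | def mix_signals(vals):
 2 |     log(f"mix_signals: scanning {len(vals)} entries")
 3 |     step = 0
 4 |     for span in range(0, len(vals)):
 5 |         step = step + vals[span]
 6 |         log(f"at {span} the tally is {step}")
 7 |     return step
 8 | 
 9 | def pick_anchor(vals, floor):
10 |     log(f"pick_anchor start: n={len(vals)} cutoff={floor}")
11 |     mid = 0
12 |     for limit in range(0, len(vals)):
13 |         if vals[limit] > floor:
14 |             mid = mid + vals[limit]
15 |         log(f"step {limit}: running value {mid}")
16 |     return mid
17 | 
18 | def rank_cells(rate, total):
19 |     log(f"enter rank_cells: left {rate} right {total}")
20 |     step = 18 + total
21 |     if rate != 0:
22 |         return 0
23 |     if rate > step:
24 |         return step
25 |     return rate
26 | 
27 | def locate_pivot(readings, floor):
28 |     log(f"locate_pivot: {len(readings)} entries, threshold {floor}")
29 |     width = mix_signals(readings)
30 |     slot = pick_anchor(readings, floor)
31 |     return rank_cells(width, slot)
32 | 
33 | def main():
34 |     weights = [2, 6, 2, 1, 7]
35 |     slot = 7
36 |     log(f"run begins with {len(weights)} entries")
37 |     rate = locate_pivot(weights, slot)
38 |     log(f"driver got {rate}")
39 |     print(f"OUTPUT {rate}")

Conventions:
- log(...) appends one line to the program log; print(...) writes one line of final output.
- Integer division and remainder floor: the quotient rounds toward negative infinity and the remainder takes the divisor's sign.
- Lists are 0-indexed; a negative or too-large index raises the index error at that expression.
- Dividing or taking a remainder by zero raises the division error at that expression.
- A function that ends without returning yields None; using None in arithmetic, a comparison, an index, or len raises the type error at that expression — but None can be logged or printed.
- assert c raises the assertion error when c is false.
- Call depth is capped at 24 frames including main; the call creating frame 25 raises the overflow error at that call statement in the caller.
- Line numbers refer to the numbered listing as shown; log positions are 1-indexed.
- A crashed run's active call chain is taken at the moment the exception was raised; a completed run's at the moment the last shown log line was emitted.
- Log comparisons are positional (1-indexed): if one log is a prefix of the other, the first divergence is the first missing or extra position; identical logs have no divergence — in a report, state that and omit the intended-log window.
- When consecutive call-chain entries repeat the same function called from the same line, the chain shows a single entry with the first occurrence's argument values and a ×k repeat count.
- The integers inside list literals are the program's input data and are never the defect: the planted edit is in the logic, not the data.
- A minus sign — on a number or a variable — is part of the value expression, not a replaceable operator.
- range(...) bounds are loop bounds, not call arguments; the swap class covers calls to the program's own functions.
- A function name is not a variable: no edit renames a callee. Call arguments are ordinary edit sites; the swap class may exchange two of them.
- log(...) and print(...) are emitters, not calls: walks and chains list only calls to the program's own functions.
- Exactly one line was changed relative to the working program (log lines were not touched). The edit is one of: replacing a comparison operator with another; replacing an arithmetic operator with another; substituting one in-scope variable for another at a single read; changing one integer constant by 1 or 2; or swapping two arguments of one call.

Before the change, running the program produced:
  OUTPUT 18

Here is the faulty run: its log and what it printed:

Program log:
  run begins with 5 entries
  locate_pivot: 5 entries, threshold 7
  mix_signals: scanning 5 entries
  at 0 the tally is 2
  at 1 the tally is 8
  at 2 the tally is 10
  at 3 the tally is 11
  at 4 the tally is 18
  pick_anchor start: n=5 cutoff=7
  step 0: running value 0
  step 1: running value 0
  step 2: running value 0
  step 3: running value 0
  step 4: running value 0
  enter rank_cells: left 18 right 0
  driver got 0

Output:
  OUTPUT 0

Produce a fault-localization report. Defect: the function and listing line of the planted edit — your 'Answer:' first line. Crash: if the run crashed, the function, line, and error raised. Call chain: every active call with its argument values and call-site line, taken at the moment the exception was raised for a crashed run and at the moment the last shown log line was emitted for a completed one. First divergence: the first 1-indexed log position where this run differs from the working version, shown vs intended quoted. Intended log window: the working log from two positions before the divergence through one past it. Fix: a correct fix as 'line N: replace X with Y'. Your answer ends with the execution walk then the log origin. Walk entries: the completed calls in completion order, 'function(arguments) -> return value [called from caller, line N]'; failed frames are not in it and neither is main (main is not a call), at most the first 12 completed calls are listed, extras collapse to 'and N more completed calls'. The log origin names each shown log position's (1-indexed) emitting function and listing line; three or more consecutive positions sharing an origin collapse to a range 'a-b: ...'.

Answer: the defect is in rank_cells at line 21.
The tell: The log first diverges at position 16: the faulty run prints 'driver got 0' where the working version prints 'driver got 18'.
Call chain: main.
First divergence: position 16 — the shown line 'driver got 0' should read 'driver got 18'.
Intended log window:
  14: step 4: running value 0
  15: enter rank_cells: left 18 right 0
  16: driver got 18
Execution walk:
  mix_signals([2, 6, 2, 1, 7]) -> 18  [called from locate_pivot, line 29]
  pick_anchor([2, 6, 2, 1, 7], 7) -> 0  [called from locate_pivot, line 30]
  rank_cells(18, 0) -> 0  [called from locate_pivot, line 31]
  locate_pivot([2, 6, 2, 1, 7], 7) -> 0  [called from main, line 37]
Log origin:
  1: emitted by main (line 36)
  2: emitted by locate_pivot (line 28)
  3: emitted by mix_signals (line 2)
  4-8: emitted by mix_signals (line 6)
  9: emitted by pick_anchor (line 10)
  10-14: emitted by pick_anchor (line 15)
  15: emitted by rank_cells (line 19)
  16: emitted by main (line 38)
A correct fix: line 21: replace `!=` with `<`.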